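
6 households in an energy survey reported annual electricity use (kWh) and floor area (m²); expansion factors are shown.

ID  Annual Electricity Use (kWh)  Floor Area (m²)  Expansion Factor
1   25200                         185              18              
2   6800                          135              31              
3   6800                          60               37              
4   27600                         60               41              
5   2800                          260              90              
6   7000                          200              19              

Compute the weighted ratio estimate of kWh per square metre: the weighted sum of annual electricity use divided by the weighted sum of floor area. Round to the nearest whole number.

62

Σ wᵢ·y = 25200×18 + 6800×31 + 6800×37 + 27600×41 + 2800×90 + 7000×19
  = 453600 + 210800 + 251600 + 1131600 + 252000 + 133000 = 2432600
Σ wᵢ·x = 185×18 + 135×31 + 60×37 + 60×41 + 260×90 + 200×19
  = 3330 + 4185 + 2220 + 2460 + 23400 + 3800 = 39395
Ratio = 2432600 / 39395 = 61.748953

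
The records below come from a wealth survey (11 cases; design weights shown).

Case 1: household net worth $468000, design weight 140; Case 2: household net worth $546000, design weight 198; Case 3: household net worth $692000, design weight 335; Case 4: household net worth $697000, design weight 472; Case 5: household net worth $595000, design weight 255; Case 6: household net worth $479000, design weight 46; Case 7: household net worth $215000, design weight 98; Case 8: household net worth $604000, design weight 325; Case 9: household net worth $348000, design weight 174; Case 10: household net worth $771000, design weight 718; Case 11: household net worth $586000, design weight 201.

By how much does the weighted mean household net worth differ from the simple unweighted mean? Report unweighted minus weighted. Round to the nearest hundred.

Unweighted sum = 468000 + 546000 + 692000 + 697000 + 595000 + 479000 + 215000 + 604000 + 348000 + 771000 + 586000 = 6001000
Unweighted mean = 6001000 / 11 = 545545.45
Weighted sum = 468000×140 + 546000×198 + 692000×335 + 697000×472 + 595000×255 + 479000×46 + 215000×98 + 604000×325 + 348000×174 + 771000×718 + 586000×201
  = 1857477000
Sum of weights = 140 + 198 + 335 + 472 + 255 + 46 + 98 + 325 + 174 + 718 + 201 = 2962
Weighted mean = 1857477000 / 2962 = 627102.3
Difference (unweighted minus weighted) = -81556.841

-81600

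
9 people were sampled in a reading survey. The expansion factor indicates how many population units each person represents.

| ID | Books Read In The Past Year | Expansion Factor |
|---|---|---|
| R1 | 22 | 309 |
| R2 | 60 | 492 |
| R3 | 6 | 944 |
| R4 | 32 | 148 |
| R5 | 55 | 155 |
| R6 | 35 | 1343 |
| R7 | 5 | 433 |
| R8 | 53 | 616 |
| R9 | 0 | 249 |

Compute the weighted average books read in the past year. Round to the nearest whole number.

Weighted sum = 22×309 + 60×492 + 6×944 + 32×148 + 55×155 + 35×1343 + 5×433 + 53×616 + 0×249
  = 137061
Sum of weights = 309 + 492 + 944 + 148 + 155 + 1343 + 433 + 616 + 249 = 4689
Weighted mean = 137061 / 4689 = 29.230326

29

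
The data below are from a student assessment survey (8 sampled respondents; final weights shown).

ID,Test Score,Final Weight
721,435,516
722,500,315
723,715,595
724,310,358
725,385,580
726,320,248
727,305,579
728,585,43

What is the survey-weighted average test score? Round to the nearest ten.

440

Weighted sum = 435×516 + 500×315 + 715×595 + 310×358 + 385×580 + 320×248 + 305×579 + 585×43
  = 1422775
Sum of weights = 516 + 315 + 595 + 358 + 580 + 248 + 579 + 43 = 3234
Weighted mean = 1422775 / 3234 = 439.9428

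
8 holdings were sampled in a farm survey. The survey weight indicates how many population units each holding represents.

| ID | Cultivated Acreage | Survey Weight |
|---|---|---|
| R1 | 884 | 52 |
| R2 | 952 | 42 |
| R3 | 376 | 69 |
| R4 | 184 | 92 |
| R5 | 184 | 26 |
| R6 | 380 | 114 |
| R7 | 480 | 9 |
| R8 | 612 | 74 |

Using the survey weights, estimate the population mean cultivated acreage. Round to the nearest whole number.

474

Weighted sum = 226536
Sum of weights = 52 + 42 + 69 + 92 + 26 + 114 + 9 + 74 = 478
Weighted mean = 226536 / 478 = 473.92469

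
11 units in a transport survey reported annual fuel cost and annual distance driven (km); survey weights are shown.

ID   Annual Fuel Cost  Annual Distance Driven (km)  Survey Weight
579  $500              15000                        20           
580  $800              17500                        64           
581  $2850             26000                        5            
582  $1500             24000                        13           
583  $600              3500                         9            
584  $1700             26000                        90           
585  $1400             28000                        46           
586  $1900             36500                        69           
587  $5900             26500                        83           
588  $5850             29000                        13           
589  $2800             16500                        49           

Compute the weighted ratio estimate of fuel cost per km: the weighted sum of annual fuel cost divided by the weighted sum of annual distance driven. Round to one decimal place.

0.1

Σ wᵢ·y = 500×20 + 800×64 + 2850×5 + 1500×13 + 600×9 + 1700×90 + 1400×46 + 1900×69 + 5900×83 + 5850×13 + 2800×49
  = 1151800
Σ wᵢ·x = 15000×20 + 17500×64 + 26000×5 + 24000×13 + 3500×9 + 26000×90 + 28000×46 + 36500×69 + 26500×83 + 29000×13 + 16500×49
  = 300000 + 1120000 + 130000 + 312000 + 31500 + 2340000 + 1288000 + 2518500 + 2199500 + 377000 + 808500 = 11425000
Ratio = 1151800 / 11425000 = 0.100814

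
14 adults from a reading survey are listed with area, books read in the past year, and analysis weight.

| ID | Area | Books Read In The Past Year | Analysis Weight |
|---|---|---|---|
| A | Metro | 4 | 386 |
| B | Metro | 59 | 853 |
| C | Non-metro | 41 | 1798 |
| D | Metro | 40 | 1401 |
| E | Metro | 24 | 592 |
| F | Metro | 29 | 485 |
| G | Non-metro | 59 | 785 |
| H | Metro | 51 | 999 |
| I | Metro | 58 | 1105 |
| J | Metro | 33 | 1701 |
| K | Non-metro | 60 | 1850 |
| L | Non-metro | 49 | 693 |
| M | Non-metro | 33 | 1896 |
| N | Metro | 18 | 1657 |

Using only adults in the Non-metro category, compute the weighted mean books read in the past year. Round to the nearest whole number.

Non-metro rows: C, G, K, L, M
Weighted sum = 41×1798 + 59×785 + 60×1850 + 49×693 + 33×1896
  = 73718 + 46315 + 111000 + 33957 + 62568 = 327558
Sum of weights = 1798 + 785 + 1850 + 693 + 1896 = 7022
Weighted mean = 327558 / 7022 = 46.647394

47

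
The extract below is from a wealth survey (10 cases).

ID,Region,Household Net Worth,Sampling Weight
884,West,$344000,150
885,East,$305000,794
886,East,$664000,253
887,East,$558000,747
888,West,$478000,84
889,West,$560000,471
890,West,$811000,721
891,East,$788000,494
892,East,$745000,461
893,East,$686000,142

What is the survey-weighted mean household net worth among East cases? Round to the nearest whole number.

East rows: 885, 886, 887, 891, 892, 893
Weighted sum = 305000×794 + 664000×253 + 558000×747 + 788000×494 + 745000×461 + 686000×142
  = 242170000 + 167992000 + 416826000 + 389272000 + 343445000 + 97412000 = 1657117000
Sum of weights = 794 + 253 + 747 + 494 + 461 + 142 = 2891
Weighted mean = 1657117000 / 2891 = 573198.55

573199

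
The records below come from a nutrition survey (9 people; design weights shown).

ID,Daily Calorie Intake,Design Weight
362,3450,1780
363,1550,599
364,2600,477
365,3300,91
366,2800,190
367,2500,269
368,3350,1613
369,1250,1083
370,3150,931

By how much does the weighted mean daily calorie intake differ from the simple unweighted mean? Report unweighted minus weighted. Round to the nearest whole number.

-112

Unweighted sum = 3450 + 1550 + 2600 + 3300 + 2800 + 2500 + 3350 + 1250 + 3150 = 23950
Unweighted mean = 23950 / 9 = 2661.1111
Weighted sum = 3450×1780 + 1550×599 + 2600×477 + 3300×91 + 2800×190 + 2500×269 + 3350×1613 + 1250×1083 + 3150×931
  = 6141000 + 928450 + 1240200 + 300300 + 532000 + 672500 + 5403550 + 1353750 + 2932650 = 19504400
Sum of weights = 1780 + 599 + 477 + 91 + 190 + 269 + 1613 + 1083 + 931 = 7033
Weighted mean = 19504400 / 7033 = 2773.2689
Difference (unweighted minus weighted) = -112.15776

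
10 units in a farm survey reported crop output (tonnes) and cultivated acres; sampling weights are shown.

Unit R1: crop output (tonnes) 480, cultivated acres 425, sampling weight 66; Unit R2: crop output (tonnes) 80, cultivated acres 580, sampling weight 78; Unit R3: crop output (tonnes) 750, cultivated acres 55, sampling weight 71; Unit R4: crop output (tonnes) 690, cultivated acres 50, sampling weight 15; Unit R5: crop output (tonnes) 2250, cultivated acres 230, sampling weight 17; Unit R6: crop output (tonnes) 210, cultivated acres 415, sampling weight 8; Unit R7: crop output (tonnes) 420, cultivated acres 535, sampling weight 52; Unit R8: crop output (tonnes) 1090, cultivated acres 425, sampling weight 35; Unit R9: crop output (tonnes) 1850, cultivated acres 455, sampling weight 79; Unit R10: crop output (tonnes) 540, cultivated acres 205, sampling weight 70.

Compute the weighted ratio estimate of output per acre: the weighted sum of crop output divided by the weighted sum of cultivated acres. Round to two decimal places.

Σ wᵢ·y = 480×66 + 80×78 + 750×71 + 690×15 + 2250×17 + 210×8 + 420×52 + 1090×35 + 1850×79 + 540×70
  = 31680 + 6240 + 53250 + 10350 + 38250 + 1680 + 21840 + 38150 + 146150 + 37800 = 385390
Σ wᵢ·x = 425×66 + 580×78 + 55×71 + 50×15 + 230×17 + 415×8 + 535×52 + 425×35 + 455×79 + 205×70
  = 178165
Ratio = 385390 / 178165 = 2.1631072

2.16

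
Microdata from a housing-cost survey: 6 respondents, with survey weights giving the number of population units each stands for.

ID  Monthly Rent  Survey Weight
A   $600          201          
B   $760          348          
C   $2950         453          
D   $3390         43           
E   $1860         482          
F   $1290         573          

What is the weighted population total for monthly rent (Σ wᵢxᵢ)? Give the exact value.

Weighted total = 600×201 + 760×348 + 2950×453 + 3390×43 + 1860×482 + 1290×573
  = 3502890

3502890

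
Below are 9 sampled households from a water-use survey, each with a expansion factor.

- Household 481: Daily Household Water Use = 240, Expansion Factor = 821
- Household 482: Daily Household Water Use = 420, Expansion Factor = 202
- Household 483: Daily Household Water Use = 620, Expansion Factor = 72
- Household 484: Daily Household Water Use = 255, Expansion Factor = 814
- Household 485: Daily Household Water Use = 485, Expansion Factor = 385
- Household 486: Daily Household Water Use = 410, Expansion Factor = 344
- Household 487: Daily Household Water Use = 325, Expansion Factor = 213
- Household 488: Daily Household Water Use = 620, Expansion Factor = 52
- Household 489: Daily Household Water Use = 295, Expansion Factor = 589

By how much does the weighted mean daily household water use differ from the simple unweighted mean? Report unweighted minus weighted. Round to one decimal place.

Unweighted sum = 240 + 420 + 620 + 255 + 485 + 410 + 325 + 620 + 295 = 3670
Unweighted mean = 3670 / 9 = 407.77778
Weighted sum = 240×821 + 420×202 + 620×72 + 255×814 + 485×385 + 410×344 + 325×213 + 620×52 + 295×589
  = 1137075
Sum of weights = 3492
Weighted mean = 1137075 / 3492 = 325.62285
Difference (unweighted minus weighted) = 82.154926

82.2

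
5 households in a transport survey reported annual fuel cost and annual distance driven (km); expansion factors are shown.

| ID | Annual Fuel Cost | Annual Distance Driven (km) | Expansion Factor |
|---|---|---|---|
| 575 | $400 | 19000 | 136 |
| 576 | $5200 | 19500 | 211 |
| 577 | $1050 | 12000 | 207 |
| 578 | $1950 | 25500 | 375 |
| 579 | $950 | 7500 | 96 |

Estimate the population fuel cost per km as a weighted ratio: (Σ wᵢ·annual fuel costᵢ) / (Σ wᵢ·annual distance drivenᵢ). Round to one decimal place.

Σ wᵢ·y = 400×136 + 5200×211 + 1050×207 + 1950×375 + 950×96
  = 54400 + 1097200 + 217350 + 731250 + 91200 = 2191400
Σ wᵢ·x = 19000×136 + 19500×211 + 12000×207 + 25500×375 + 7500×96
  = 19465000
Ratio = 2191400 / 19465000 = 0.11258156

0.1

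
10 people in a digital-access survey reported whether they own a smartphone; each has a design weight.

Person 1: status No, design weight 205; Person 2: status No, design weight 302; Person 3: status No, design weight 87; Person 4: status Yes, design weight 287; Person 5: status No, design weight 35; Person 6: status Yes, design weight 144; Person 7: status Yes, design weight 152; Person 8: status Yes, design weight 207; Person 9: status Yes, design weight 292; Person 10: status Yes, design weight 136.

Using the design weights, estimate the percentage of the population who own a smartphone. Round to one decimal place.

Sum of weights for 'Yes' = 287 + 144 + 152 + 207 + 292 + 136 = 1218
Total weight = 205 + 302 + 87 + 287 + 35 + 144 + 152 + 207 + 292 + 136 = 1847
Weighted proportion = 1218 / 1847 = 0.65944775 → 65.944775%

65.9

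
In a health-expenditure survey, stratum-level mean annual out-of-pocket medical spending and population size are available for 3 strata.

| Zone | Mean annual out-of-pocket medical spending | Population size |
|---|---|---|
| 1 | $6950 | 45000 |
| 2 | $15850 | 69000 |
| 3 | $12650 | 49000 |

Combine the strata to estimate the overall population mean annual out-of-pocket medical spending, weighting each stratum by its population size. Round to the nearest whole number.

Σ Nₕ·x̄ₕ = 6950×45000 + 15850×69000 + 12650×49000
  = 312750000 + 1093650000 + 619850000 = 2026250000
Σ Nₕ = 45000 + 69000 + 49000 = 163000
Overall mean = 2026250000 / 163000 = 12430.982

12431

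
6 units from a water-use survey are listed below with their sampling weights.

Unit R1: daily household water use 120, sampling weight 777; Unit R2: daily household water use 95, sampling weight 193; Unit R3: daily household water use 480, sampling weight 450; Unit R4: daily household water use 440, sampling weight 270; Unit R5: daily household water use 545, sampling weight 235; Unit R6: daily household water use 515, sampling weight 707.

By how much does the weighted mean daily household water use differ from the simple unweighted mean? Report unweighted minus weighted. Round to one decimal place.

Unweighted sum = 2195
Unweighted mean = 2195 / 6 = 365.83333
Weighted sum = 120×777 + 95×193 + 480×450 + 440×270 + 545×235 + 515×707
  = 93240 + 18335 + 216000 + 118800 + 128075 + 364105 = 938555
Sum of weights = 777 + 193 + 450 + 270 + 235 + 707 = 2632
Weighted mean = 938555 / 2632 = 356.59384
Difference (unweighted minus weighted) = 9.2394883

9.2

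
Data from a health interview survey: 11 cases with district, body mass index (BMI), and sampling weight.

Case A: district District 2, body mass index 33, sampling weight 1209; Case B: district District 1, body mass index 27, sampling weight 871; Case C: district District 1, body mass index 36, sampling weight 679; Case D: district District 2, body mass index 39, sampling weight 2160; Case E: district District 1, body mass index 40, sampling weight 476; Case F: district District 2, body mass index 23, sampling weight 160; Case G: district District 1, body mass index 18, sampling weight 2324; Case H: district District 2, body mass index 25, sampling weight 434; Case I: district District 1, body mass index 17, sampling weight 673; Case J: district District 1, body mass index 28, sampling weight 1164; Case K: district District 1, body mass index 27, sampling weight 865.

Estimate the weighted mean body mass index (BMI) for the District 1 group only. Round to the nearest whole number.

District 1 rows: B, C, E, G, I, J, K
Weighted sum = 27×871 + 36×679 + 40×476 + 18×2324 + 17×673 + 28×1164 + 27×865
  = 23517 + 24444 + 19040 + 41832 + 11441 + 32592 + 23355 = 176221
Sum of weights = 871 + 679 + 476 + 2324 + 673 + 1164 + 865 = 7052
Weighted mean = 176221 / 7052 = 24.988798

25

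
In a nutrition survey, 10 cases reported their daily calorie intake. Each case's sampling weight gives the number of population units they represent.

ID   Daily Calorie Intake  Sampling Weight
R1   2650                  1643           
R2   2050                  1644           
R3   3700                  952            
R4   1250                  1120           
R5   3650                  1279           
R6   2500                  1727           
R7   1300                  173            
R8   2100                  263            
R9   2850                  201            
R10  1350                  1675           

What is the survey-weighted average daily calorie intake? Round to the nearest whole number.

Weighted sum = 2650×1643 + 2050×1644 + 3700×952 + 1250×1120 + 3650×1279 + 2500×1727 + 1300×173 + 2100×263 + 2850×201 + 1350×1675
  = 4353950 + 3370200 + 3522400 + 1400000 + 4668350 + 4317500 + 224900 + 552300 + 572850 + 2261250 = 25243700
Sum of weights = 1643 + 1644 + 952 + 1120 + 1279 + 1727 + 173 + 263 + 201 + 1675 = 10677
Weighted mean = 25243700 / 10677 = 2364.3065

2364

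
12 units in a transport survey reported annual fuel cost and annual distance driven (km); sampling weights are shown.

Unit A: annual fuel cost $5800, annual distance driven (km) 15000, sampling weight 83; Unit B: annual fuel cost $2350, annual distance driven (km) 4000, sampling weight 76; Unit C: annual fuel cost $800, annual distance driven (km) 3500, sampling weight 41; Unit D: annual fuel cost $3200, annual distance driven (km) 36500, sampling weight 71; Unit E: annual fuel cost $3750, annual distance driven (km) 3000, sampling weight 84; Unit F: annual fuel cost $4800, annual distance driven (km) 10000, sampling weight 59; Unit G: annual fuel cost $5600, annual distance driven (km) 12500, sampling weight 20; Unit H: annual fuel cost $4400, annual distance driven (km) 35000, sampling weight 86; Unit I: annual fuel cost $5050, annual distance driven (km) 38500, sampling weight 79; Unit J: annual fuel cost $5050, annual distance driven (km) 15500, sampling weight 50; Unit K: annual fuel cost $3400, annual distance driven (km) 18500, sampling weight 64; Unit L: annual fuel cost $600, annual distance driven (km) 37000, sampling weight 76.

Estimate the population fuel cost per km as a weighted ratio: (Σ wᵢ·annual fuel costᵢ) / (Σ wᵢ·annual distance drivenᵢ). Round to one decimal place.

0.2

Σ wᵢ·y = 5800×83 + 2350×76 + 800×41 + 3200×71 + 3750×84 + 4800×59 + 5600×20 + 4400×86 + 5050×79 + 5050×50 + 3400×64 + 600×76
  = 481400 + 178600 + 32800 + 227200 + 315000 + 283200 + 112000 + 378400 + 398950 + 252500 + 217600 + 45600 = 2923250
Σ wᵢ·x = 16198500
Ratio = 2923250 / 16198500 = 0.18046424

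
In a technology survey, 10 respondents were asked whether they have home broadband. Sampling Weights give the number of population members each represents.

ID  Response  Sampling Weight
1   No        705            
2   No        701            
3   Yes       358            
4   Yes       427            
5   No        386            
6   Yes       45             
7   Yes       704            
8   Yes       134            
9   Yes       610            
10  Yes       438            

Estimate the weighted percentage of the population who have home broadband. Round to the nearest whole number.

Sum of weights for 'Yes' = 358 + 427 + 45 + 704 + 134 + 610 + 438 = 2716
Total weight = 705 + 701 + 358 + 427 + 386 + 45 + 704 + 134 + 610 + 438 = 4508
Weighted proportion = 2716 / 4508 = 0.60248447 → 60.248447%

60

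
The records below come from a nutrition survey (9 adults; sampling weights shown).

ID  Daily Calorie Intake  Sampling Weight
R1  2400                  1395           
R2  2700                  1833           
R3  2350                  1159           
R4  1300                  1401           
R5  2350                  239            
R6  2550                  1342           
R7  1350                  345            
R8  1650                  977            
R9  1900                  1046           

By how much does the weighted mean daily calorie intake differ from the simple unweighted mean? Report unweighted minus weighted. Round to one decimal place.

-84.4

Unweighted sum = 2400 + 2700 + 2350 + 1300 + 2350 + 2550 + 1350 + 1650 + 1900 = 18550
Unweighted mean = 18550 / 9 = 2061.1111
Weighted sum = 2400×1395 + 2700×1833 + 2350×1159 + 1300×1401 + 2350×239 + 2550×1342 + 1350×345 + 1650×977 + 1900×1046
  = 20891000
Sum of weights = 9737
Weighted mean = 20891000 / 9737 = 2145.5274
Difference (unweighted minus weighted) = -84.416259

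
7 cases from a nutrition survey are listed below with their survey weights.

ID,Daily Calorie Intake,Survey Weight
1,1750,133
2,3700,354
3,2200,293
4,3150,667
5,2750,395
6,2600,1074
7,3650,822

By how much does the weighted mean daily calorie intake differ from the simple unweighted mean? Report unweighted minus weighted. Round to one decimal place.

-158.9

Unweighted sum = 1750 + 3700 + 2200 + 3150 + 2750 + 2600 + 3650 = 19800
Unweighted mean = 19800 / 7 = 2828.5714
Weighted sum = 1750×133 + 3700×354 + 2200×293 + 3150×667 + 2750×395 + 2600×1074 + 3650×822
  = 11167150
Sum of weights = 133 + 354 + 293 + 667 + 395 + 1074 + 822 = 3738
Weighted mean = 11167150 / 3738 = 2987.4666
Difference (unweighted minus weighted) = -158.89513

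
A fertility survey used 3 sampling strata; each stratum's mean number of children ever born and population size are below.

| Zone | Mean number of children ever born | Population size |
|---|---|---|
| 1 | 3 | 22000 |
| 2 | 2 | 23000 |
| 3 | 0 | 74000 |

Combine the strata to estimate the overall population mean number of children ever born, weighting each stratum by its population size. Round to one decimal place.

Σ Nₕ·x̄ₕ = 3×22000 + 2×23000 + 0×74000
  = 112000
Σ Nₕ = 22000 + 23000 + 74000 = 119000
Overall mean = 112000 / 119000 = 0.94117647

0.9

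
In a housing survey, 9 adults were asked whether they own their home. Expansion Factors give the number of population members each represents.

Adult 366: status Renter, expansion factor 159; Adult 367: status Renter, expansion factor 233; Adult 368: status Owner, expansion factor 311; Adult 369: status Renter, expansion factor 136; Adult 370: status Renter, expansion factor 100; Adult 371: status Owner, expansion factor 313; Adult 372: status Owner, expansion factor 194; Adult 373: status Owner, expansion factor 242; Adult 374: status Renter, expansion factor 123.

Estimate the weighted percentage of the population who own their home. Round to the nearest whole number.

Sum of weights for 'Owner' = 311 + 313 + 194 + 242 = 1060
Total weight = 159 + 233 + 311 + 136 + 100 + 313 + 194 + 242 + 123 = 1811
Weighted proportion = 1060 / 1811 = 0.58531198 → 58.531198%

59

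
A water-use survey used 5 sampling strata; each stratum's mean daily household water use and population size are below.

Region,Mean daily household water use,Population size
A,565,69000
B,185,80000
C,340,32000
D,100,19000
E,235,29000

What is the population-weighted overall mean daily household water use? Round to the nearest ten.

320

Σ Nₕ·x̄ₕ = 565×69000 + 185×80000 + 340×32000 + 100×19000 + 235×29000
  = 73380000
Σ Nₕ = 69000 + 80000 + 32000 + 19000 + 29000 = 229000
Overall mean = 73380000 / 229000 = 320.43668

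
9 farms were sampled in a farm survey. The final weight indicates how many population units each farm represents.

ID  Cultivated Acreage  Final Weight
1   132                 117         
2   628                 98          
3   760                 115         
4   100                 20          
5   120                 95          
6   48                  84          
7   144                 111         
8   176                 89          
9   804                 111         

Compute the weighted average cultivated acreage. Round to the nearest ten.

360

Weighted sum = 132×117 + 628×98 + 760×115 + 100×20 + 120×95 + 48×84 + 144×111 + 176×89 + 804×111
  = 15444 + 61544 + 87400 + 2000 + 11400 + 4032 + 15984 + 15664 + 89244 = 302712
Sum of weights = 117 + 98 + 115 + 20 + 95 + 84 + 111 + 89 + 111 = 840
Weighted mean = 302712 / 840 = 360.37143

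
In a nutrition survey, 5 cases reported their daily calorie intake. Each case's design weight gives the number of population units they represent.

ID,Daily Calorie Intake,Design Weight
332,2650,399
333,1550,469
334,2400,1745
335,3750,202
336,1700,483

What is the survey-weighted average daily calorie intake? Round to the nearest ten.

2290

Weighted sum = 2650×399 + 1550×469 + 2400×1745 + 3750×202 + 1700×483
  = 7550900
Sum of weights = 3298
Weighted mean = 7550900 / 3298 = 2289.5391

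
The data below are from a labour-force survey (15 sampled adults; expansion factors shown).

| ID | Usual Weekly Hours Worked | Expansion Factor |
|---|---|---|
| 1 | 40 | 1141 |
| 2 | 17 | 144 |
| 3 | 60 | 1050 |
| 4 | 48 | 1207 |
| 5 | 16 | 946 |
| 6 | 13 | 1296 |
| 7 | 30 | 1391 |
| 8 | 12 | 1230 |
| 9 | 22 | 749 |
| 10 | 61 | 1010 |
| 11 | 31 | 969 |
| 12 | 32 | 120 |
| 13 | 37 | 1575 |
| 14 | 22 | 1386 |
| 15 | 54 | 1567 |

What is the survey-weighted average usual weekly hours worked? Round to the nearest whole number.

34

Weighted sum = 542850
Sum of weights = 15781
Weighted mean = 542850 / 15781 = 34.398961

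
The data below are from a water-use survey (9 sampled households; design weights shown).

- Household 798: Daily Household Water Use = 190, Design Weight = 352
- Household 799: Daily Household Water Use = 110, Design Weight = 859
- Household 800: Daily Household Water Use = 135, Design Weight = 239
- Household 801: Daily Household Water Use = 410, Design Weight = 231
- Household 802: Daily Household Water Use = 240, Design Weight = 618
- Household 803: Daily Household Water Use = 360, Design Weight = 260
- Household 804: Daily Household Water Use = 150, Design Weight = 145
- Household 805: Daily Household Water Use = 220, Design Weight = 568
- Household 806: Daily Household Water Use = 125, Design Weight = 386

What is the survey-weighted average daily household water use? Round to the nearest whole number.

Weighted sum = 190×352 + 110×859 + 135×239 + 410×231 + 240×618 + 360×260 + 150×145 + 220×568 + 125×386
  = 66880 + 94490 + 32265 + 94710 + 148320 + 93600 + 21750 + 124960 + 48250 = 725225
Sum of weights = 352 + 859 + 239 + 231 + 618 + 260 + 145 + 568 + 386 = 3658
Weighted mean = 725225 / 3658 = 198.25724

198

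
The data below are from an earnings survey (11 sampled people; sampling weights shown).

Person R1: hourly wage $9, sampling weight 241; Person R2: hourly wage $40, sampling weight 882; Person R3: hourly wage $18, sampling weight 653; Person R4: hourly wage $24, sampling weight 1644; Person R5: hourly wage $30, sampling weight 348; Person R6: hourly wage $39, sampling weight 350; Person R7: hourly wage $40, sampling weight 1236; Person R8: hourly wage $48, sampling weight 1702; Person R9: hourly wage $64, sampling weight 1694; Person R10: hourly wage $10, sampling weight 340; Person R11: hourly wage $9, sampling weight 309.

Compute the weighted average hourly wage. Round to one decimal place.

Weighted sum = 9×241 + 40×882 + 18×653 + 24×1644 + 30×348 + 39×350 + 40×1236 + 48×1702 + 64×1694 + 10×340 + 9×309
  = 2169 + 35280 + 11754 + 39456 + 10440 + 13650 + 49440 + 81696 + 108416 + 3400 + 2781 = 358482
Sum of weights = 241 + 882 + 653 + 1644 + 348 + 350 + 1236 + 1702 + 1694 + 340 + 309 = 9399
Weighted mean = 358482 / 9399 = 38.14044

38.1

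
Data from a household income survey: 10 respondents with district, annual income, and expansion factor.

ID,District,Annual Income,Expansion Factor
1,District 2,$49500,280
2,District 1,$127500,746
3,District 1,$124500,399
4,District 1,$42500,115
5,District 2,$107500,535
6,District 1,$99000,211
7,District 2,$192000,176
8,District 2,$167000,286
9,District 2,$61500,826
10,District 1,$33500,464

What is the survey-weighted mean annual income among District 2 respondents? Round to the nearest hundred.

District 2 rows: 1, 5, 7, 8, 9
Weighted sum = 49500×280 + 107500×535 + 192000×176 + 167000×286 + 61500×826
  = 203725500
Sum of weights = 280 + 535 + 176 + 286 + 826 = 2103
Weighted mean = 203725500 / 2103 = 96873.752

96900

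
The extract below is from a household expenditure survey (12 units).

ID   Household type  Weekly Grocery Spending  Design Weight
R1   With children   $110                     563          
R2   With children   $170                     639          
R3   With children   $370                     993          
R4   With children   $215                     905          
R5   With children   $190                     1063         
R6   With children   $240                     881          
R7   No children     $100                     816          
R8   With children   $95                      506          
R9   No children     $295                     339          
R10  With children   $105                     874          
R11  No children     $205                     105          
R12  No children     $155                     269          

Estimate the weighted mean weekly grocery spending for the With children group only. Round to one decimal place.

With children rows: R1, R2, R3, R4, R5, R6, R8, R10
Weighted sum = 110×563 + 170×639 + 370×993 + 215×905 + 190×1063 + 240×881 + 95×506 + 105×874
  = 61930 + 108630 + 367410 + 194575 + 201970 + 211440 + 48070 + 91770 = 1285795
Sum of weights = 563 + 639 + 993 + 905 + 1063 + 881 + 506 + 874 = 6424
Weighted mean = 1285795 / 6424 = 200.15489

200.2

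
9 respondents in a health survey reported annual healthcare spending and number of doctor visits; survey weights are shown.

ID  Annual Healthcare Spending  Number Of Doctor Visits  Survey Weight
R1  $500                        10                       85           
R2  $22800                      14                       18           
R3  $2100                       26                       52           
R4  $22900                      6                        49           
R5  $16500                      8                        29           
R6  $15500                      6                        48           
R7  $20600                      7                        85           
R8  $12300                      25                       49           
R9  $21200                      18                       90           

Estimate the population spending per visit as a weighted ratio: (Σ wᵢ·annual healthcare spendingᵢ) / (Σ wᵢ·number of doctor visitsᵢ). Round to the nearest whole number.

Σ wᵢ·y = 500×85 + 22800×18 + 2100×52 + 22900×49 + 16500×29 + 15500×48 + 20600×85 + 12300×49 + 21200×90
  = 42500 + 410400 + 109200 + 1122100 + 478500 + 744000 + 1751000 + 602700 + 1908000 = 7168400
Σ wᵢ·x = 10×85 + 14×18 + 26×52 + 6×49 + 8×29 + 6×48 + 7×85 + 25×49 + 18×90
  = 850 + 252 + 1352 + 294 + 232 + 288 + 595 + 1225 + 1620 = 6708
Ratio = 7168400 / 6708 = 1068.6345

1069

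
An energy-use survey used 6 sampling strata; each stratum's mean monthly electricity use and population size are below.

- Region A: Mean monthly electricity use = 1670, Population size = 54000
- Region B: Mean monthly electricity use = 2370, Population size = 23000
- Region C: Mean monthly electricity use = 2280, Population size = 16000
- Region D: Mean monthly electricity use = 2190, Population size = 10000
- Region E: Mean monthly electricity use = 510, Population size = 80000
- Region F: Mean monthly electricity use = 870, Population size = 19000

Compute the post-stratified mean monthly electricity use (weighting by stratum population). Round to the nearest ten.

Σ Nₕ·x̄ₕ = 1670×54000 + 2370×23000 + 2280×16000 + 2190×10000 + 510×80000 + 870×19000
  = 260400000
Σ Nₕ = 54000 + 23000 + 16000 + 10000 + 80000 + 19000 = 202000
Overall mean = 260400000 / 202000 = 1289.1089

1290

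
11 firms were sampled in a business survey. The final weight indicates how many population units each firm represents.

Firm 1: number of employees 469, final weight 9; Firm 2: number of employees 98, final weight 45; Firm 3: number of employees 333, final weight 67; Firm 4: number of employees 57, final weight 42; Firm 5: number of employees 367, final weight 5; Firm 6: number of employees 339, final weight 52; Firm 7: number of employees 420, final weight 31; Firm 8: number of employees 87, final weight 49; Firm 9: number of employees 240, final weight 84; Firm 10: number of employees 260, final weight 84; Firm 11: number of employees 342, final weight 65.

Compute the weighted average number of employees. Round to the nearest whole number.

252

Weighted sum = 469×9 + 98×45 + 333×67 + 57×42 + 367×5 + 339×52 + 420×31 + 87×49 + 240×84 + 260×84 + 342×65
  = 4221 + 4410 + 22311 + 2394 + 1835 + 17628 + 13020 + 4263 + 20160 + 21840 + 22230 = 134312
Sum of weights = 9 + 45 + 67 + 42 + 5 + 52 + 31 + 49 + 84 + 84 + 65 = 533
Weighted mean = 134312 / 533 = 251.9925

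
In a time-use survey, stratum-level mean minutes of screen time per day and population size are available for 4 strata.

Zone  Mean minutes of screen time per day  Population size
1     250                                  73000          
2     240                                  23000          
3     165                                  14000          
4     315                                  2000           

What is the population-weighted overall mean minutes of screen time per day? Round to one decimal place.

238.5

Σ Nₕ·x̄ₕ = 250×73000 + 240×23000 + 165×14000 + 315×2000
  = 18250000 + 5520000 + 2310000 + 630000 = 26710000
Σ Nₕ = 73000 + 23000 + 14000 + 2000 = 112000
Overall mean = 26710000 / 112000 = 238.48214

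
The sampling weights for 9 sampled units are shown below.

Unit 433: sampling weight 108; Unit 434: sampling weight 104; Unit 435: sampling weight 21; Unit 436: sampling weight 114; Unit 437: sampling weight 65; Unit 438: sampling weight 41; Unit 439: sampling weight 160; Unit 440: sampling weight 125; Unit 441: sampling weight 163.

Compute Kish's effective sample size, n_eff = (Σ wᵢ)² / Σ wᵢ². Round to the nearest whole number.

Σ wᵢ = 901
Σ wᵢ² = 11664 + 10816 + 441 + 12996 + 4225 + 1681 + 25600 + 15625 + 26569 = 109617
n_eff = 901² / 109617 = 811801 / 109617 = 7.4057947

7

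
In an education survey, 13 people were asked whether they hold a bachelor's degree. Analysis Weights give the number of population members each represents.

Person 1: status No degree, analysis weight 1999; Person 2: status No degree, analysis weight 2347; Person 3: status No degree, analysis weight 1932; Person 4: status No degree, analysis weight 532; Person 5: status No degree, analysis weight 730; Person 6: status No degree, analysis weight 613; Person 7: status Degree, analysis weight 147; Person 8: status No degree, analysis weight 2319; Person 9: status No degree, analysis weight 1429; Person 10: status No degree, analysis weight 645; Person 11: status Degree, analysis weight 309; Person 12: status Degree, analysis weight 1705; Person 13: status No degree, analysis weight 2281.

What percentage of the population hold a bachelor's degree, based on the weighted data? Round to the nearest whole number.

13

Sum of weights for 'Degree' = 147 + 309 + 1705 = 2161
Total weight = 16988
Weighted proportion = 2161 / 16988 = 0.12720744 → 12.720744%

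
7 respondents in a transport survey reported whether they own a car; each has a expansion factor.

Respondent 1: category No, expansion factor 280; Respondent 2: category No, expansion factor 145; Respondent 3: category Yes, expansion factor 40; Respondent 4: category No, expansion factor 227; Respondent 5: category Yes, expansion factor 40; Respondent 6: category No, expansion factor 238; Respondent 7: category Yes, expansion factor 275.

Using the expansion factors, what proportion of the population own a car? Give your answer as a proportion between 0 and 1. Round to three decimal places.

0.285

Sum of weights for 'Yes' = 40 + 40 + 275 = 355
Total weight = 280 + 145 + 40 + 227 + 40 + 238 + 275 = 1245
Weighted proportion = 355 / 1245 = 0.28514056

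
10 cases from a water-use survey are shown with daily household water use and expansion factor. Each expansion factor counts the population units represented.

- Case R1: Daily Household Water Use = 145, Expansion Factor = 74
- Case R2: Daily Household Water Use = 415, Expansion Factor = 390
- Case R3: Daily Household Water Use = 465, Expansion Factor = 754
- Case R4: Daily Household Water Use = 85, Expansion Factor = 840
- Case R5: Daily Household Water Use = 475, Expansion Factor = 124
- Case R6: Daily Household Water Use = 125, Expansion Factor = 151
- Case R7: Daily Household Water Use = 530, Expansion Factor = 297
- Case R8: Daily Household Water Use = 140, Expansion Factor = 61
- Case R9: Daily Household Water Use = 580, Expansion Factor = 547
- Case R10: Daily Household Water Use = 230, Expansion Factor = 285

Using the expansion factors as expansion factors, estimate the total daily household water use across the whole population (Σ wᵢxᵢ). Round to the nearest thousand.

1221000

Weighted total = 145×74 + 415×390 + 465×754 + 85×840 + 475×124 + 125×151 + 530×297 + 140×61 + 580×547 + 230×285
  = 10730 + 161850 + 350610 + 71400 + 58900 + 18875 + 157410 + 8540 + 317260 + 65550 = 1221125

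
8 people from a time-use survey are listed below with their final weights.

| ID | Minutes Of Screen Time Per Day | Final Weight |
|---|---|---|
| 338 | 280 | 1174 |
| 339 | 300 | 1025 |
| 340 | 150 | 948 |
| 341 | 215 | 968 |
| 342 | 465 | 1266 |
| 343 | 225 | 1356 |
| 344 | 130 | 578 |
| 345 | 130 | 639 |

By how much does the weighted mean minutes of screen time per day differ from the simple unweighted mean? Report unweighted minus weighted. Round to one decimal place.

-19.4

Unweighted sum = 280 + 300 + 150 + 215 + 465 + 225 + 130 + 130 = 1895
Unweighted mean = 1895 / 8 = 236.875
Weighted sum = 280×1174 + 300×1025 + 150×948 + 215×968 + 465×1266 + 225×1356 + 130×578 + 130×639
  = 2038540
Sum of weights = 1174 + 1025 + 948 + 968 + 1266 + 1356 + 578 + 639 = 7954
Weighted mean = 2038540 / 7954 = 256.29117
Difference (unweighted minus weighted) = -19.416174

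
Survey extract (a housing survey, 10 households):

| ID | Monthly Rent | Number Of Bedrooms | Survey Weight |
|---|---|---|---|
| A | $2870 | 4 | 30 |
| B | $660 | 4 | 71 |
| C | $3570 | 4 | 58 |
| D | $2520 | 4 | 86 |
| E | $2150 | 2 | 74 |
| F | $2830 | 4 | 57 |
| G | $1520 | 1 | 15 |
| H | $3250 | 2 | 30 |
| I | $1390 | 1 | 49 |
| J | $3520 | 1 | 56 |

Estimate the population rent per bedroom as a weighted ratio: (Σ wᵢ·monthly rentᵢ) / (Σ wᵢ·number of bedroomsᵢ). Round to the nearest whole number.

822

Σ wᵢ·y = 2870×30 + 660×71 + 3570×58 + 2520×86 + 2150×74 + 2830×57 + 1520×15 + 3250×30 + 1390×49 + 3520×56
  = 1262680
Σ wᵢ·x = 1536
Ratio = 1262680 / 1536 = 822.05729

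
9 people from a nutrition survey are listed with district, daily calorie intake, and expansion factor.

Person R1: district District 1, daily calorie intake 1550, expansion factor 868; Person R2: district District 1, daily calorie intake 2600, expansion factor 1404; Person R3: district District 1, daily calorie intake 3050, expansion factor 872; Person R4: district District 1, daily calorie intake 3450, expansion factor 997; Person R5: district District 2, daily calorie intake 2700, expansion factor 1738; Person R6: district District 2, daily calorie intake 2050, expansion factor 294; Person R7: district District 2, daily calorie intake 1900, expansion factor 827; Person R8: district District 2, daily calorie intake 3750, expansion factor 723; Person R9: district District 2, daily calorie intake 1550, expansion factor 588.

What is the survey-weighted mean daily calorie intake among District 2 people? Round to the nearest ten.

District 2 rows: R5, R6, R7, R8, R9
Weighted sum = 2700×1738 + 2050×294 + 1900×827 + 3750×723 + 1550×588
  = 4692600 + 602700 + 1571300 + 2711250 + 911400 = 10489250
Sum of weights = 4170
Weighted mean = 10489250 / 4170 = 2515.4077

2520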